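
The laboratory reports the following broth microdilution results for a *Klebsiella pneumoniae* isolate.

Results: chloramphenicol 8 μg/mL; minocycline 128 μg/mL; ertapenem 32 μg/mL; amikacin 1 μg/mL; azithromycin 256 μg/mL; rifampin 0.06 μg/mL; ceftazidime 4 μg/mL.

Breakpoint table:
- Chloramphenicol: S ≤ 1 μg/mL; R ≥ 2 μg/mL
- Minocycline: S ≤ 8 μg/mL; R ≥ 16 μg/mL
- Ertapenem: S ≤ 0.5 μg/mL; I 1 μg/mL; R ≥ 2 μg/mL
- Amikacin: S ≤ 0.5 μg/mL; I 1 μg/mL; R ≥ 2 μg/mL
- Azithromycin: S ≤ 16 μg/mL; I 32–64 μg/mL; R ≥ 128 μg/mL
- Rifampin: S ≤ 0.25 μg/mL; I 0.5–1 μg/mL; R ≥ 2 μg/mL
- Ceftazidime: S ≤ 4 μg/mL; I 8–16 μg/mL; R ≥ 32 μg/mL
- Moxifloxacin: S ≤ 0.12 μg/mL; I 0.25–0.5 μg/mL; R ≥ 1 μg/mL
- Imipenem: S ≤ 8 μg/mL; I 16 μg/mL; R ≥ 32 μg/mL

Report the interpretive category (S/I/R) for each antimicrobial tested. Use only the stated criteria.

Chloramphenicol 8 μg/mL: ≥ 2 μg/mL → Resistant
Minocycline 128 μg/mL: ≥ 16 μg/mL → resistant
Ertapenem: 32 μg/mL is ≥ 2 μg/mL → Resistant
Amikacin: 1 μg/mL is = 1 μg/mL ⇒ intermediate
Azithromycin 256 μg/mL: ≥ 128 μg/mL → resistant
Rifampin 0.06 μg/mL: ≤ 0.25 μg/mL ⇒ susceptible
Ceftazidime 4 μg/mL: ≤ 4 μg/mL ⇒ S

R, R, R, I, R, S, S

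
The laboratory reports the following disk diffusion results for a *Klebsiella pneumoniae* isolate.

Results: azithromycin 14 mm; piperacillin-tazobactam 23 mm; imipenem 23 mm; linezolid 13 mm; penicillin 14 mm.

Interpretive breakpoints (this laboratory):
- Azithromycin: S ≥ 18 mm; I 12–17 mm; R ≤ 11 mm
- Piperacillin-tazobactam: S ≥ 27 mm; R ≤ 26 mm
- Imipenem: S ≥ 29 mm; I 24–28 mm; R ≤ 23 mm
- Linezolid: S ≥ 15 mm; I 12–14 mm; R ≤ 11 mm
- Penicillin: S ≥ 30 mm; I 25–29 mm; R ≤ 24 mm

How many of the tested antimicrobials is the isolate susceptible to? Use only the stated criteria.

0

Azithromycin: 14 mm is in 12–17 mm — Intermediate
Piperacillin-tazobactam 23 mm: ≤ 26 mm ⇒ R
Imipenem (23 mm) ≤ 23 mm — resistant
Linezolid 13 mm: in 12–14 mm → Intermediate
Penicillin: 14 mm is ≤ 24 mm → Resistant
Susceptible: 0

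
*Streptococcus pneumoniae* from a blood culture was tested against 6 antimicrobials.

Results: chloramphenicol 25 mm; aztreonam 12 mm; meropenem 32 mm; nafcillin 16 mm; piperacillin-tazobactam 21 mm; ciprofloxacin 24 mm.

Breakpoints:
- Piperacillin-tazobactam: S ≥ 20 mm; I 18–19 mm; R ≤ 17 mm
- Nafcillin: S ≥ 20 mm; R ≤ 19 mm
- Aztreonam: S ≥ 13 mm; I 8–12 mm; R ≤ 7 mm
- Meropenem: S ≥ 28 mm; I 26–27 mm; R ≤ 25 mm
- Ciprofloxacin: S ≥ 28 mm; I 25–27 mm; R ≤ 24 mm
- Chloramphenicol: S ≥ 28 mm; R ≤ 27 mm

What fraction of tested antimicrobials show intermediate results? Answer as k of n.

1 of 6

Chloramphenicol 25 mm: ≤ 27 mm → resistant
Aztreonam 12 mm: in 8–12 mm — intermediate
Meropenem: 32 mm is ≥ 28 mm — susceptible
Nafcillin: 16 mm is ≤ 19 mm — resistant
Piperacillin-tazobactam: 21 mm is ≥ 20 mm — susceptible
Ciprofloxacin: 24 mm is ≤ 24 mm ⇒ R
Intermediate: 1/6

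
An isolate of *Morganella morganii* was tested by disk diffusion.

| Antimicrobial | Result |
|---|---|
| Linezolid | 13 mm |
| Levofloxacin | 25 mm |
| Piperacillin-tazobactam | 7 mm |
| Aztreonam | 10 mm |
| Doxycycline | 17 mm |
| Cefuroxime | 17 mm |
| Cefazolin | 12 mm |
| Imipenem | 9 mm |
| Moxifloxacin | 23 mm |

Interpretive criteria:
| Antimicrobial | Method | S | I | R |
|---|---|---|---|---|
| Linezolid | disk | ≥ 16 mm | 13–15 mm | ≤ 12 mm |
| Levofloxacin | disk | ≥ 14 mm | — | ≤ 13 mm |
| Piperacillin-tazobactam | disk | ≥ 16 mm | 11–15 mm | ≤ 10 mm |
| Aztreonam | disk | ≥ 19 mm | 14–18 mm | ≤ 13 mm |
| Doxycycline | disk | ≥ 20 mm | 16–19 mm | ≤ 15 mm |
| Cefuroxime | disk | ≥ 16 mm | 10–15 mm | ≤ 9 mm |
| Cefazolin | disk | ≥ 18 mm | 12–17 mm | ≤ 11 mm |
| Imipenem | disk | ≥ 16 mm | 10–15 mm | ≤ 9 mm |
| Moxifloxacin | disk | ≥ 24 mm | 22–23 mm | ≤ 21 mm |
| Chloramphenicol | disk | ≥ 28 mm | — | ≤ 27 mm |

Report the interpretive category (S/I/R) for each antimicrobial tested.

Linezolid 13 mm: in 13–15 mm → intermediate
Levofloxacin: 25 mm is ≥ 14 mm — S
Piperacillin-tazobactam (7 mm) ≤ 10 mm ⇒ resistant
Aztreonam 10 mm: ≤ 13 mm ⇒ Resistant
Doxycycline (17 mm) in 16–19 mm → intermediate
Cefuroxime 17 mm: ≥ 16 mm — susceptible
Cefazolin 12 mm: in 12–17 mm → intermediate
Imipenem (9 mm) ≤ 9 mm → R
Moxifloxacin 23 mm: in 22–23 mm → I

I, S, R, R, I, S, I, R, I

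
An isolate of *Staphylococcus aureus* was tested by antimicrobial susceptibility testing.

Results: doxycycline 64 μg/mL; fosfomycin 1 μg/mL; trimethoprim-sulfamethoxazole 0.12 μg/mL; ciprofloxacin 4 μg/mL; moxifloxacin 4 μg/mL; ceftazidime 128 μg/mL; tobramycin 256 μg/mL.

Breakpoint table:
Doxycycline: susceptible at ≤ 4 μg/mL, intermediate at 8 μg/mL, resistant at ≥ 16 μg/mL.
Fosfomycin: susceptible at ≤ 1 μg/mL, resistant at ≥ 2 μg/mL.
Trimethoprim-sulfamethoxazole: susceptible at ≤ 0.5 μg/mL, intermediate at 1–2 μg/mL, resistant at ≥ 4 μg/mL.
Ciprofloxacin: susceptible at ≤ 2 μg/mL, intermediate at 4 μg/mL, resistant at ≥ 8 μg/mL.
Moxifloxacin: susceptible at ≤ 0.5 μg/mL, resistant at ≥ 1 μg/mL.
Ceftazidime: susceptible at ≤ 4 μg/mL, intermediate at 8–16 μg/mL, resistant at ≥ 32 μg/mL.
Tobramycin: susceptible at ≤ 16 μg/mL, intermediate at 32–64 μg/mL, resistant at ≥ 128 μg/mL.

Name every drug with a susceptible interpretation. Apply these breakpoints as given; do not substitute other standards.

fosfomycin, trimethoprim-sulfamethoxazole

Doxycycline (64 μg/mL) ≥ 16 μg/mL → R
Fosfomycin 1 μg/mL: ≤ 1 μg/mL ⇒ Susceptible
Trimethoprim-sulfamethoxazole (0.12 μg/mL) ≤ 0.5 μg/mL ⇒ S
Ciprofloxacin: 4 μg/mL is = 4 μg/mL ⇒ Intermediate
Moxifloxacin 4 μg/mL: ≥ 1 μg/mL — resistant
Ceftazidime (128 μg/mL) ≥ 32 μg/mL — Resistant
Tobramycin: 256 μg/mL is ≥ 128 μg/mL — resistant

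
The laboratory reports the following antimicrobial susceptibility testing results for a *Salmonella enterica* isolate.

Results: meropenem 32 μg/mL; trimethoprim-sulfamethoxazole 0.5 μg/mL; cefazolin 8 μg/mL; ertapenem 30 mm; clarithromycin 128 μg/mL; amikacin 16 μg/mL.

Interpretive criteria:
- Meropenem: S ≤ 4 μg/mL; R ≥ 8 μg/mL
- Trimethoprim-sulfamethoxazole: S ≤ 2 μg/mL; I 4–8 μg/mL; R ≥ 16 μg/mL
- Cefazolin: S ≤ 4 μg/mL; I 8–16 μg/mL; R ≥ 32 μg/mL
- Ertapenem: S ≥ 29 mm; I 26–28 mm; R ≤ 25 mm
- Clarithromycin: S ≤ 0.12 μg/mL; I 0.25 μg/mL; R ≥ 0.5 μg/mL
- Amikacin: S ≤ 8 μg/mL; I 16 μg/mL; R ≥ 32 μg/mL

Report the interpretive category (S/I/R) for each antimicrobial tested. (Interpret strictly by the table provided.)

R, S, I, S, R, I

Meropenem: 32 μg/mL is ≥ 8 μg/mL ⇒ Resistant
Trimethoprim-sulfamethoxazole: 0.5 μg/mL is ≤ 2 μg/mL → S
Cefazolin: 8 μg/mL is in 8–16 μg/mL → Intermediate
Ertapenem 30 mm: ≥ 29 mm → Susceptible
Clarithromycin: 128 μg/mL is ≥ 0.5 μg/mL — Resistant
Amikacin (16 μg/mL) = 16 μg/mL → Intermediate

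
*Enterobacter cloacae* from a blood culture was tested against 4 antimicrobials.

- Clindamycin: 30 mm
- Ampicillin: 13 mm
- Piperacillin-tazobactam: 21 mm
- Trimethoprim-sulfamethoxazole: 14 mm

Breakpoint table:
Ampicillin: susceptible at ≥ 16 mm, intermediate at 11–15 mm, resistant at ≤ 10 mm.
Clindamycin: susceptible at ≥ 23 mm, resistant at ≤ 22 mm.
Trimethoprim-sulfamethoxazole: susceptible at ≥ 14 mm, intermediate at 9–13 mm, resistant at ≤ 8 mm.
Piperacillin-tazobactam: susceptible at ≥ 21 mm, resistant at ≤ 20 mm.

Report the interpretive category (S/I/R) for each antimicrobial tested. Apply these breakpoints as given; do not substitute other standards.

S, I, S, S

Clindamycin: 30 mm is ≥ 23 mm → susceptible
Ampicillin 13 mm: in 11–15 mm → Intermediate
Piperacillin-tazobactam: 21 mm is ≥ 21 mm → Susceptible
Trimethoprim-sulfamethoxazole 14 mm: ≥ 14 mm — Susceptible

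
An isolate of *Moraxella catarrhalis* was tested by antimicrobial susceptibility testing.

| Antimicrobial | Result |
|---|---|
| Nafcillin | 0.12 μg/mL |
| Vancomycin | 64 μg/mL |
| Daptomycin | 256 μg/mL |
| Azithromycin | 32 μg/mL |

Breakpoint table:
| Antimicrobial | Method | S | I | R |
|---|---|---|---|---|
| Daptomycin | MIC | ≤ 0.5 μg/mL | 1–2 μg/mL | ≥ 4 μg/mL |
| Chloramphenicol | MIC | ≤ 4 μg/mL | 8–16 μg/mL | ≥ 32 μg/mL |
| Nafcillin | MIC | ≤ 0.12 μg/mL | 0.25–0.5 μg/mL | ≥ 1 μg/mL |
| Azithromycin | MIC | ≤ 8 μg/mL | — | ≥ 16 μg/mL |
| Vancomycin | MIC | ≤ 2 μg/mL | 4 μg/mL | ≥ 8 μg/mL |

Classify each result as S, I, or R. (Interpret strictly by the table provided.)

S, R, R, R

Nafcillin (0.12 μg/mL) ≤ 0.12 μg/mL ⇒ S
Vancomycin: 64 μg/mL is ≥ 8 μg/mL → Resistant
Daptomycin (256 μg/mL) ≥ 4 μg/mL — Resistant
Azithromycin: 32 μg/mL is ≥ 16 μg/mL — Resistant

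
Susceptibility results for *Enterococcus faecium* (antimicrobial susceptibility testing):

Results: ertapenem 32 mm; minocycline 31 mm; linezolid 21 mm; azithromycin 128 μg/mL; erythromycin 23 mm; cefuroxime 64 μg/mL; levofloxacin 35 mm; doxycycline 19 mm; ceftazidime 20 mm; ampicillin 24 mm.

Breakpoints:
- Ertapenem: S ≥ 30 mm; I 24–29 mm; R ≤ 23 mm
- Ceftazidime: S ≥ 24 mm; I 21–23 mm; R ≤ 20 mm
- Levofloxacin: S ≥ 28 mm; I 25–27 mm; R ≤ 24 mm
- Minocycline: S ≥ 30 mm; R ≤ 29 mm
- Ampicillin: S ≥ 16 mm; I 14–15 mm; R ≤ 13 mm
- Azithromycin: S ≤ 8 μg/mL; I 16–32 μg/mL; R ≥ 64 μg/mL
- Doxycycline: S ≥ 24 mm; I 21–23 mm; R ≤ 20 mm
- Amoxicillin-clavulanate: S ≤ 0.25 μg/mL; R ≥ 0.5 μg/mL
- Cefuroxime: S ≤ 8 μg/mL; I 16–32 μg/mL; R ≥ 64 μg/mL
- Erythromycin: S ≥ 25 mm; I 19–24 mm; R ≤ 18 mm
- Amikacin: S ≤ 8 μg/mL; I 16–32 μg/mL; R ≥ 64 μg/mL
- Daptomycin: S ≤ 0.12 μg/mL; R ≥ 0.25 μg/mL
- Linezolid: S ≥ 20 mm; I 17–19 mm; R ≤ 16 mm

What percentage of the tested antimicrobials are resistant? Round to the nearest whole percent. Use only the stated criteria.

Ertapenem (32 mm) ≥ 30 mm — susceptible
Minocycline 31 mm: ≥ 30 mm → susceptible
Linezolid (21 mm) ≥ 20 mm ⇒ susceptible
Azithromycin 128 μg/mL: ≥ 64 μg/mL — Resistant
Erythromycin (23 mm) in 19–24 mm ⇒ intermediate
Cefuroxime (64 μg/mL) ≥ 64 μg/mL → Resistant
Levofloxacin: 35 mm is ≥ 28 mm → S
Doxycycline 19 mm: ≤ 20 mm — resistant
Ceftazidime 20 mm: ≤ 20 mm → R
Ampicillin 24 mm: ≥ 16 mm → Susceptible
Resistant: 4/10

40%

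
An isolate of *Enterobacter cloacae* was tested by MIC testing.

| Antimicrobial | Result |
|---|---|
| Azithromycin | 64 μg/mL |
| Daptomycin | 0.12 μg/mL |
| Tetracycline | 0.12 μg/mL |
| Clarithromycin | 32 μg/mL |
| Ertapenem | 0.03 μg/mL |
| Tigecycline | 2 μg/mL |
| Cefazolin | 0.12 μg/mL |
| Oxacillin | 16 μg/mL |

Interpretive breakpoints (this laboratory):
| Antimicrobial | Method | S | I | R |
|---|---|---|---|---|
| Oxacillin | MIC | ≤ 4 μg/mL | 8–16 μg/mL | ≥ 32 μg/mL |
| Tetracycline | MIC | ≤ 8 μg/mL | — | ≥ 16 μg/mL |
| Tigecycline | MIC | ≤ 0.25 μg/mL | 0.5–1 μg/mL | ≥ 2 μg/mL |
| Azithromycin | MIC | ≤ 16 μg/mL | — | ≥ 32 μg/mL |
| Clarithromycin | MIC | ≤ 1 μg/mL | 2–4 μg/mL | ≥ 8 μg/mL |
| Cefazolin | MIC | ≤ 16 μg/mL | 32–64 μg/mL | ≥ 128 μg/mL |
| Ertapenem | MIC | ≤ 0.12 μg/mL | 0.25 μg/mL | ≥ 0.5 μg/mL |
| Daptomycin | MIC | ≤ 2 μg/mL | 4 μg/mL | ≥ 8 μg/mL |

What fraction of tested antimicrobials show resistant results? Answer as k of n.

Azithromycin (64 μg/mL) ≥ 32 μg/mL → R
Daptomycin: 0.12 μg/mL is ≤ 2 μg/mL ⇒ susceptible
Tetracycline 0.12 μg/mL: ≤ 8 μg/mL — susceptible
Clarithromycin: 32 μg/mL is ≥ 8 μg/mL → resistant
Ertapenem 0.03 μg/mL: ≤ 0.12 μg/mL ⇒ Susceptible
Tigecycline (2 μg/mL) ≥ 2 μg/mL ⇒ Resistant
Cefazolin: 0.12 μg/mL is ≤ 16 μg/mL → S
Oxacillin (16 μg/mL) in 8–16 μg/mL — intermediate
Resistant: 3/8

3 of 8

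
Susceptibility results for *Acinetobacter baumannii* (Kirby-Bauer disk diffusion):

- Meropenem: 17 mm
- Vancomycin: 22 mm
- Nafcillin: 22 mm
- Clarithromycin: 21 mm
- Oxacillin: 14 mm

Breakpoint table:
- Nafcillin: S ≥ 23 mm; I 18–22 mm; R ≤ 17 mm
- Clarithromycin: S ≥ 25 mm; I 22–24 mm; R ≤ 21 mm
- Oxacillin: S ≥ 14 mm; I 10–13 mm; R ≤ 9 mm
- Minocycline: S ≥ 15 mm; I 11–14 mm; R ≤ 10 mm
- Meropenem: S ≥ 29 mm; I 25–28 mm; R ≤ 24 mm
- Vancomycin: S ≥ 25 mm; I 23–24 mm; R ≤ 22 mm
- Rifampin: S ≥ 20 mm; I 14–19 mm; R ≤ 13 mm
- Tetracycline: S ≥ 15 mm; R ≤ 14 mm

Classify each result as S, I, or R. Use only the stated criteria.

R, R, I, R, S

Meropenem: 17 mm is ≤ 24 mm ⇒ Resistant
Vancomycin 22 mm: ≤ 22 mm — R
Nafcillin: 22 mm is in 18–22 mm → intermediate
Clarithromycin: 21 mm is ≤ 21 mm — resistant
Oxacillin 14 mm: ≥ 14 mm → susceptible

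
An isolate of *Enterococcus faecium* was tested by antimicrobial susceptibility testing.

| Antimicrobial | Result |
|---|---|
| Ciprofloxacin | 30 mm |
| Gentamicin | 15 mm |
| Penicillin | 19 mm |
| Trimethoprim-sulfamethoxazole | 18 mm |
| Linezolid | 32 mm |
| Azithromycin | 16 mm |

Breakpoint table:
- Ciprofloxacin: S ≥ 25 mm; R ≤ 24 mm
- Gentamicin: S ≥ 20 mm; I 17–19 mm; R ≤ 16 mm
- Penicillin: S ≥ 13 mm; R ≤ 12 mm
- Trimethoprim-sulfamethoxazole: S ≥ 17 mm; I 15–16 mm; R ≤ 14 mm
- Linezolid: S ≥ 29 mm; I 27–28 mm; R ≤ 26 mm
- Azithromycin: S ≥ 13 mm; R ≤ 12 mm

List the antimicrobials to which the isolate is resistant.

gentamicin

Ciprofloxacin: 30 mm is ≥ 25 mm → susceptible
Gentamicin (15 mm) ≤ 16 mm ⇒ resistant
Penicillin 19 mm: ≥ 13 mm ⇒ S
Trimethoprim-sulfamethoxazole 18 mm: ≥ 17 mm — S
Linezolid 32 mm: ≥ 29 mm — Susceptible
Azithromycin: 16 mm is ≥ 13 mm → susceptible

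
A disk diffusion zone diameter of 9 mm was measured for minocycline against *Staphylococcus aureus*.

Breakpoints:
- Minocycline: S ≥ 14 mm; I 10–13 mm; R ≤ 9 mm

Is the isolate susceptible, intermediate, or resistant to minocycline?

Resistant

Minocycline 9 mm: ≤ 9 mm — R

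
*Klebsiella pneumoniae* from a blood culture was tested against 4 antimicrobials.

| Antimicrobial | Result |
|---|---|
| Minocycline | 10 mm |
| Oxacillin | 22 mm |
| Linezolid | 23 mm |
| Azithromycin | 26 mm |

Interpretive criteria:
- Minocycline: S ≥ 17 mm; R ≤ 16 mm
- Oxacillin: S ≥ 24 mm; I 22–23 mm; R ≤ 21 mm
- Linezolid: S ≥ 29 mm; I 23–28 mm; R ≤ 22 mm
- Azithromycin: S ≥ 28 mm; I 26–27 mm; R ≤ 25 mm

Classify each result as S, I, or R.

R, I, I, I

Minocycline: 10 mm is ≤ 16 mm ⇒ resistant
Oxacillin 22 mm: in 22–23 mm ⇒ intermediate
Linezolid (23 mm) in 23–28 mm → intermediate
Azithromycin (26 mm) in 26–27 mm — Intermediate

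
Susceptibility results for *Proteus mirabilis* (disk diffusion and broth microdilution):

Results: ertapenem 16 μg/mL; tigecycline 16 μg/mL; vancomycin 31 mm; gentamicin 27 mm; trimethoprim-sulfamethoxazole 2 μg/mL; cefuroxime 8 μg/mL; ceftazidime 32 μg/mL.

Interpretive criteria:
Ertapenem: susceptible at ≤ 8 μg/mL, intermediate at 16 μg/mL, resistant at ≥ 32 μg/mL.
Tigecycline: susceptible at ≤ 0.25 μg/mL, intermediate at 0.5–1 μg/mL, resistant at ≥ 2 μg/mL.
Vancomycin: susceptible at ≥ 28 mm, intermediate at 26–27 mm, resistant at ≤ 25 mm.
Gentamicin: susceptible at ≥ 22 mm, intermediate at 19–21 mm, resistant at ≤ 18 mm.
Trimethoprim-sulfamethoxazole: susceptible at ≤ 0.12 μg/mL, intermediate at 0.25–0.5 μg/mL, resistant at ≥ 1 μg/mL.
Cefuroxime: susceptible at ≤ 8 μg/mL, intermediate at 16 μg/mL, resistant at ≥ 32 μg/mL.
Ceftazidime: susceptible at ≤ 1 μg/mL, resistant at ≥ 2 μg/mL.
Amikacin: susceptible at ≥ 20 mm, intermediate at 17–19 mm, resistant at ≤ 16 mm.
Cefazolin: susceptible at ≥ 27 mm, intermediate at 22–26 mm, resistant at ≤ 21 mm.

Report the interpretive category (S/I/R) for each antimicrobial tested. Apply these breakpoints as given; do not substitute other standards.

Ertapenem 16 μg/mL: = 16 μg/mL → Intermediate
Tigecycline: 16 μg/mL is ≥ 2 μg/mL ⇒ Resistant
Vancomycin 31 mm: ≥ 28 mm ⇒ susceptible
Gentamicin: 27 mm is ≥ 22 mm → susceptible
Trimethoprim-sulfamethoxazole (2 μg/mL) ≥ 1 μg/mL ⇒ resistant
Cefuroxime: 8 μg/mL is ≤ 8 μg/mL → Susceptible
Ceftazidime (32 μg/mL) ≥ 2 μg/mL → resistant

I, R, S, S, R, S, R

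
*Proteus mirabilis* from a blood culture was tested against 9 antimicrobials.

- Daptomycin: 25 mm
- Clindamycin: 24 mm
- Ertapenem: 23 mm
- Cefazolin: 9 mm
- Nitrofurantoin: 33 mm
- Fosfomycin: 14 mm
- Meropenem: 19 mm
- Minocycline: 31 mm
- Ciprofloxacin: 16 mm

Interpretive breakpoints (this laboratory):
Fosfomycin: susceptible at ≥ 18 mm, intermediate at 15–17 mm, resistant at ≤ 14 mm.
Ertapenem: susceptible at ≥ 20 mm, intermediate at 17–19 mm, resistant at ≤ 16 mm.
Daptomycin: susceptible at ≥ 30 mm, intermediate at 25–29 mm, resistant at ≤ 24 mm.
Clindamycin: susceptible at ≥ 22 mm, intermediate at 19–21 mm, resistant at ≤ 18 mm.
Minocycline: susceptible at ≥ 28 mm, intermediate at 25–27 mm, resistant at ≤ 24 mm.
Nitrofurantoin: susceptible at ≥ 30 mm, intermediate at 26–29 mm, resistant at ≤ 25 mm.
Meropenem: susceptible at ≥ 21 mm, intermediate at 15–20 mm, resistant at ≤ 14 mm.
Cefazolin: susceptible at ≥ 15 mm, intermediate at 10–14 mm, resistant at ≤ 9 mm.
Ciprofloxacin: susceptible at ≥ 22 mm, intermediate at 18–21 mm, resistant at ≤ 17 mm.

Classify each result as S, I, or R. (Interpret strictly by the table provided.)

Daptomycin (25 mm) in 25–29 mm → I
Clindamycin 24 mm: ≥ 22 mm ⇒ S
Ertapenem 23 mm: ≥ 20 mm — susceptible
Cefazolin: 9 mm is ≤ 9 mm ⇒ resistant
Nitrofurantoin 33 mm: ≥ 30 mm — susceptible
Fosfomycin: 14 mm is ≤ 14 mm ⇒ R
Meropenem: 19 mm is in 15–20 mm — intermediate
Minocycline (31 mm) ≥ 28 mm ⇒ susceptible
Ciprofloxacin 16 mm: ≤ 17 mm ⇒ R

I, S, S, R, S, R, I, S, R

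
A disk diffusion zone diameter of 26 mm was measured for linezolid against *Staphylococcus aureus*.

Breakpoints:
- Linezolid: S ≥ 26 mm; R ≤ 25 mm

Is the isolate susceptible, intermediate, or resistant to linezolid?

S

Linezolid 26 mm: ≥ 26 mm → S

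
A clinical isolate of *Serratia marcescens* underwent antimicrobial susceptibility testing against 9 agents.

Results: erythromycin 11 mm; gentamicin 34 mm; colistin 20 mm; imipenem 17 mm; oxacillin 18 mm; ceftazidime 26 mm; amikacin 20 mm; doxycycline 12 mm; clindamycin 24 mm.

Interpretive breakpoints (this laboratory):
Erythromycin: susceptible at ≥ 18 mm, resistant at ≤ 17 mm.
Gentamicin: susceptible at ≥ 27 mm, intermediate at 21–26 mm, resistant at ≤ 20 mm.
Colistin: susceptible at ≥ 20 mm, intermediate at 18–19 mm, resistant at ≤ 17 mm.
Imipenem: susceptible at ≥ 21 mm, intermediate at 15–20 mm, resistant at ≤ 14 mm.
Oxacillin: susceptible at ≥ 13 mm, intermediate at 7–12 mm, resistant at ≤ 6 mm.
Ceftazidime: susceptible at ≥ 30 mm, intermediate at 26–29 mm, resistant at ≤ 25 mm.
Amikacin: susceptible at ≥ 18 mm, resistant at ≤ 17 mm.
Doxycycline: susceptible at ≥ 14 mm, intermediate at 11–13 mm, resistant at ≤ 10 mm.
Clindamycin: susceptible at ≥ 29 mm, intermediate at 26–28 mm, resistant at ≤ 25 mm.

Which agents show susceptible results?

Erythromycin 11 mm: ≤ 17 mm ⇒ R
Gentamicin: 34 mm is ≥ 27 mm — Susceptible
Colistin 20 mm: ≥ 20 mm — Susceptible
Imipenem 17 mm: in 15–20 mm → I
Oxacillin: 18 mm is ≥ 13 mm → S
Ceftazidime 26 mm: in 26–29 mm — Intermediate
Amikacin: 20 mm is ≥ 18 mm — Susceptible
Doxycycline (12 mm) in 11–13 mm — I
Clindamycin (24 mm) ≤ 25 mm — Resistant

gentamicin, colistin, oxacillin, amikacin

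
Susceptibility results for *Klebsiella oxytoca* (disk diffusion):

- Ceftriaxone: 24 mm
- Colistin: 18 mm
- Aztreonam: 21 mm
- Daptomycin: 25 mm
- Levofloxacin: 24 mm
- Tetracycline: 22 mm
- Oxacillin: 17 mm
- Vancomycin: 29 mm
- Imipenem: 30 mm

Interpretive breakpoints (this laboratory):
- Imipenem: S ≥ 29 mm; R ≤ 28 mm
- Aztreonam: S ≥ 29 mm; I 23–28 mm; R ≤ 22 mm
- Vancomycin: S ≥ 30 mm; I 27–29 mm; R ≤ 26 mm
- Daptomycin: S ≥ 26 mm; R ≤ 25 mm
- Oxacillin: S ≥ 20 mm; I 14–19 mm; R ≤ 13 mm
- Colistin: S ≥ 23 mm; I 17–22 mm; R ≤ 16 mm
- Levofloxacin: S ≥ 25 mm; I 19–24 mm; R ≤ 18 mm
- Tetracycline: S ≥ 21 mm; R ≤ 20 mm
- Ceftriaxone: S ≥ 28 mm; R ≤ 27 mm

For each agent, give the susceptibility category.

R, I, R, R, I, S, I, I, S

Ceftriaxone: 24 mm is ≤ 27 mm → resistant
Colistin (18 mm) in 17–22 mm — Intermediate
Aztreonam 21 mm: ≤ 22 mm ⇒ resistant
Daptomycin (25 mm) ≤ 25 mm → Resistant
Levofloxacin: 24 mm is in 19–24 mm — Intermediate
Tetracycline (22 mm) ≥ 21 mm ⇒ susceptible
Oxacillin: 17 mm is in 14–19 mm — intermediate
Vancomycin 29 mm: in 27–29 mm ⇒ Intermediate
Imipenem: 30 mm is ≥ 29 mm ⇒ susceptible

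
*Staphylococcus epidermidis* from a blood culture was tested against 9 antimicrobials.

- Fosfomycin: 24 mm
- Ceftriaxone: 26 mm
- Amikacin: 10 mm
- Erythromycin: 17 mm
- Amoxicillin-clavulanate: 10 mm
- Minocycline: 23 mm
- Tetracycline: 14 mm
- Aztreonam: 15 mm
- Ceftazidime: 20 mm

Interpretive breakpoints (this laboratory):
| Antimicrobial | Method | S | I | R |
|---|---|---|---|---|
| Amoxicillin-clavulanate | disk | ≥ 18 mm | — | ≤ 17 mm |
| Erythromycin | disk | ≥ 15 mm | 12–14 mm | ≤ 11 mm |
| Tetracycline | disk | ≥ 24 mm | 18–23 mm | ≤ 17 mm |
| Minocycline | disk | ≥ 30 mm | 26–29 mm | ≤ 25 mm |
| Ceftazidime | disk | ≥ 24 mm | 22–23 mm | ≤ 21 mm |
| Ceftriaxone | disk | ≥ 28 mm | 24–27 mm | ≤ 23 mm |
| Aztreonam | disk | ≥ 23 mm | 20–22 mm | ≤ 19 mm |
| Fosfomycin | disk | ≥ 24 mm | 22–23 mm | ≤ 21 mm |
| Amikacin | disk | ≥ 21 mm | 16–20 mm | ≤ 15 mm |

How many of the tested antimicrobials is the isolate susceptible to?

2

Fosfomycin 24 mm: ≥ 24 mm → Susceptible
Ceftriaxone: 26 mm is in 24–27 mm ⇒ intermediate
Amikacin: 10 mm is ≤ 15 mm → Resistant
Erythromycin: 17 mm is ≥ 15 mm → S
Amoxicillin-clavulanate (10 mm) ≤ 17 mm ⇒ R
Minocycline 23 mm: ≤ 25 mm ⇒ resistant
Tetracycline: 14 mm is ≤ 17 mm — resistant
Aztreonam 15 mm: ≤ 19 mm → Resistant
Ceftazidime (20 mm) ≤ 21 mm → resistant
Susceptible: 2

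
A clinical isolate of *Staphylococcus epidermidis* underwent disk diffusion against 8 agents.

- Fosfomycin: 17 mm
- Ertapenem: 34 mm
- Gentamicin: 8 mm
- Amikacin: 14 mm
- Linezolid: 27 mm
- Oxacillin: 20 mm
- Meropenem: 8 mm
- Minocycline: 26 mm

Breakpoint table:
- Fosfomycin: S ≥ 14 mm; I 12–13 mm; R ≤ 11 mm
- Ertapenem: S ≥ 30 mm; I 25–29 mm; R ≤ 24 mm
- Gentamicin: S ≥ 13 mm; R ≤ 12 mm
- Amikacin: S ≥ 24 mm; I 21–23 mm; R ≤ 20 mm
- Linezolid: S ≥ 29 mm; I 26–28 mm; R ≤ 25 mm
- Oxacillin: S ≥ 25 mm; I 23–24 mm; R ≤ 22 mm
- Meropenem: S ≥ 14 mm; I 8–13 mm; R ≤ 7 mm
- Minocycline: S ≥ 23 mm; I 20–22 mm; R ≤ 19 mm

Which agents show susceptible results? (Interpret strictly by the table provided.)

fosfomycin, ertapenem, minocycline

Fosfomycin (17 mm) ≥ 14 mm ⇒ susceptible
Ertapenem 34 mm: ≥ 30 mm ⇒ Susceptible
Gentamicin 8 mm: ≤ 12 mm → Resistant
Amikacin (14 mm) ≤ 20 mm → Resistant
Linezolid: 27 mm is in 26–28 mm → intermediate
Oxacillin (20 mm) ≤ 22 mm → Resistant
Meropenem (8 mm) in 8–13 mm — intermediate
Minocycline 26 mm: ≥ 23 mm — S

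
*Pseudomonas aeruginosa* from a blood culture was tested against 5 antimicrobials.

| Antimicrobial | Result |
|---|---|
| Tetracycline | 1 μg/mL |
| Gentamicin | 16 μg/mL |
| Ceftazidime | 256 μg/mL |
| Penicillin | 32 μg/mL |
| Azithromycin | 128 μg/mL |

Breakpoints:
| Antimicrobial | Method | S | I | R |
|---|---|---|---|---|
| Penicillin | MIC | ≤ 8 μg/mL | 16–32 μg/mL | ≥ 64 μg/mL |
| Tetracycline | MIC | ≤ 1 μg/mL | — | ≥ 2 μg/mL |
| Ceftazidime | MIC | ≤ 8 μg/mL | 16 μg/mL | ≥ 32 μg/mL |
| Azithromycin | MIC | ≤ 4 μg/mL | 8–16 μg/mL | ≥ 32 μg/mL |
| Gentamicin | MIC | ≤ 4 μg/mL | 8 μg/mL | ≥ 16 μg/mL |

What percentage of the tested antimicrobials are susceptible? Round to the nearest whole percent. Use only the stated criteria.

Tetracycline 1 μg/mL: ≤ 1 μg/mL → Susceptible
Gentamicin: 16 μg/mL is ≥ 16 μg/mL — R
Ceftazidime 256 μg/mL: ≥ 32 μg/mL ⇒ R
Penicillin 32 μg/mL: in 16–32 μg/mL — I
Azithromycin: 128 μg/mL is ≥ 32 μg/mL ⇒ Resistant
Susceptible: 1/5

20%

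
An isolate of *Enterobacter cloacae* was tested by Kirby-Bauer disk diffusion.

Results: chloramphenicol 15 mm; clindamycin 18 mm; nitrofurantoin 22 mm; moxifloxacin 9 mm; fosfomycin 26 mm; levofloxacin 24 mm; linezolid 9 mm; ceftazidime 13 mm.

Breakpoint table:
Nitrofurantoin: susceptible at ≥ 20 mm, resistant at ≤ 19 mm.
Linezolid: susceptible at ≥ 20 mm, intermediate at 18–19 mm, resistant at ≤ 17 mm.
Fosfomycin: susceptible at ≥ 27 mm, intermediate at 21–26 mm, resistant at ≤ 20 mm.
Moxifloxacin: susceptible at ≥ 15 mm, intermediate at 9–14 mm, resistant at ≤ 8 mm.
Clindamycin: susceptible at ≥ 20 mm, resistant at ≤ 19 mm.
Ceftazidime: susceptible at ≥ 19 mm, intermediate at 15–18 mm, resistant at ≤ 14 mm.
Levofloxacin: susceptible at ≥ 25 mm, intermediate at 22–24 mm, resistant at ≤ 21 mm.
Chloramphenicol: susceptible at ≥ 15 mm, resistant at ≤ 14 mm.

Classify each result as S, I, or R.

Chloramphenicol (15 mm) ≥ 15 mm ⇒ S
Clindamycin 18 mm: ≤ 19 mm — resistant
Nitrofurantoin (22 mm) ≥ 20 mm → Susceptible
Moxifloxacin (9 mm) in 9–14 mm → intermediate
Fosfomycin (26 mm) in 21–26 mm ⇒ intermediate
Levofloxacin (24 mm) in 22–24 mm ⇒ intermediate
Linezolid 9 mm: ≤ 17 mm ⇒ resistant
Ceftazidime 13 mm: ≤ 14 mm → R

S, R, S, I, I, I, R, R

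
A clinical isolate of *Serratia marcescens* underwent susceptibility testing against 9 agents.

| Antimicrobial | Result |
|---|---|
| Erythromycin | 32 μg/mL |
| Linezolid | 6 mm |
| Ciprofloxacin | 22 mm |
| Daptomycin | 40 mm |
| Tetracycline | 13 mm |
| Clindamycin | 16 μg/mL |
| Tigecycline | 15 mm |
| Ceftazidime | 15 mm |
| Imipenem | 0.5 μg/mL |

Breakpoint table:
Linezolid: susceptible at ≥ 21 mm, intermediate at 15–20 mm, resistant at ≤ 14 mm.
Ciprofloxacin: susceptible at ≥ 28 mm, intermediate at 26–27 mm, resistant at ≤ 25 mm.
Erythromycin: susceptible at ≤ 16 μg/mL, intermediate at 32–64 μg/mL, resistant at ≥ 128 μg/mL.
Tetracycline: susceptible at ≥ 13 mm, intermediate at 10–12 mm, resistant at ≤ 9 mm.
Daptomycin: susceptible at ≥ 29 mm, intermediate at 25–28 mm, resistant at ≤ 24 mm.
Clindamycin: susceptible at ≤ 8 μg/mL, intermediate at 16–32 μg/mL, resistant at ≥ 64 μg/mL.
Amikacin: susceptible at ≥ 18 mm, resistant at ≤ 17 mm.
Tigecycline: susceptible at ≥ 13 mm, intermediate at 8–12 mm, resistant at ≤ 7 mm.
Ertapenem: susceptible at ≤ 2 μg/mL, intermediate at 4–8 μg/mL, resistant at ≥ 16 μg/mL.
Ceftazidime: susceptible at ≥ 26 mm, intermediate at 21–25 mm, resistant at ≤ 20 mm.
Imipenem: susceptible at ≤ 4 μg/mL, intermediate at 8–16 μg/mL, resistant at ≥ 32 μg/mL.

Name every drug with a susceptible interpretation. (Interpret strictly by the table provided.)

daptomycin, tetracycline, tigecycline, imipenem

Erythromycin: 32 μg/mL is in 32–64 μg/mL ⇒ intermediate
Linezolid 6 mm: ≤ 14 mm ⇒ resistant
Ciprofloxacin: 22 mm is ≤ 25 mm ⇒ R
Daptomycin (40 mm) ≥ 29 mm → susceptible
Tetracycline (13 mm) ≥ 13 mm → susceptible
Clindamycin (16 μg/mL) in 16–32 μg/mL → intermediate
Tigecycline (15 mm) ≥ 13 mm → susceptible
Ceftazidime 15 mm: ≤ 20 mm → Resistant
Imipenem: 0.5 μg/mL is ≤ 4 μg/mL → S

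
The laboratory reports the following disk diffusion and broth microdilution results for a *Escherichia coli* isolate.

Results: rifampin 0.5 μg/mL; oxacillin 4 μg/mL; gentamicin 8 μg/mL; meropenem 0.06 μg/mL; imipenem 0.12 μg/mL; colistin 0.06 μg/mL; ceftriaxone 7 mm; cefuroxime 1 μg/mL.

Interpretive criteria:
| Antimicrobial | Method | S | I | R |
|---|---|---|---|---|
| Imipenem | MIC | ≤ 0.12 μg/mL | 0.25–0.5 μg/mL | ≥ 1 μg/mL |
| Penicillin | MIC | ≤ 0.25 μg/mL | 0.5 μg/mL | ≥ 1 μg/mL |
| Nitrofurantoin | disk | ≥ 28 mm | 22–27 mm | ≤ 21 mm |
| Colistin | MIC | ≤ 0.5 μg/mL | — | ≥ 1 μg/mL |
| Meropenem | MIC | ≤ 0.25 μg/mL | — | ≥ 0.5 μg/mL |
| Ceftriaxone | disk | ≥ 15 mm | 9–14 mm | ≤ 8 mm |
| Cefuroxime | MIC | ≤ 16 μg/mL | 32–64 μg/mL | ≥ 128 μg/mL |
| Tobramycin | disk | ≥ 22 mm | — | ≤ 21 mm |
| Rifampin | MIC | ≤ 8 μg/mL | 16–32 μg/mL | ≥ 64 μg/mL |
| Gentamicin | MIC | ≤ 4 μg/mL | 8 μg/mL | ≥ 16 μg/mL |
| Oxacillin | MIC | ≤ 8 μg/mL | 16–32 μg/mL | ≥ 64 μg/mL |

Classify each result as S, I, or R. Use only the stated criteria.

S, S, I, S, S, S, R, S

Rifampin 0.5 μg/mL: ≤ 8 μg/mL — Susceptible
Oxacillin: 4 μg/mL is ≤ 8 μg/mL — S
Gentamicin: 8 μg/mL is = 8 μg/mL — I
Meropenem (0.06 μg/mL) ≤ 0.25 μg/mL ⇒ Susceptible
Imipenem 0.12 μg/mL: ≤ 0.12 μg/mL → Susceptible
Colistin 0.06 μg/mL: ≤ 0.5 μg/mL ⇒ S
Ceftriaxone: 7 mm is ≤ 8 mm → resistant
Cefuroxime 1 μg/mL: ≤ 16 μg/mL → Susceptible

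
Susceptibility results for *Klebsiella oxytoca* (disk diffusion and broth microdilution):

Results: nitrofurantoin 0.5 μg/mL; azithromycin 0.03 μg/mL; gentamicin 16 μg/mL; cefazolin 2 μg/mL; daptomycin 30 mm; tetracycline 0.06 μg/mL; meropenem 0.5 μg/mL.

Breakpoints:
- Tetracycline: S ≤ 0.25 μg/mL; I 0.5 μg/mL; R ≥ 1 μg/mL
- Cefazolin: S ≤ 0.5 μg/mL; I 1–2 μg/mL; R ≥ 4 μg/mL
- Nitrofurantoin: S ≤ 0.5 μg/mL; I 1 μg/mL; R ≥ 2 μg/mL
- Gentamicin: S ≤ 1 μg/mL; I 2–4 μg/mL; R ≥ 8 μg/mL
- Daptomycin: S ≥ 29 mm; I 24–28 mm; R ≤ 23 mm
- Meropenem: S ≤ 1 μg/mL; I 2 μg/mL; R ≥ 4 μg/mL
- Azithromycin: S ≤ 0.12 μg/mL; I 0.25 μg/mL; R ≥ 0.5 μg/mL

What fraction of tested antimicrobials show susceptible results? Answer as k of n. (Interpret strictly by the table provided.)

Nitrofurantoin (0.5 μg/mL) ≤ 0.5 μg/mL — susceptible
Azithromycin: 0.03 μg/mL is ≤ 0.12 μg/mL ⇒ susceptible
Gentamicin (16 μg/mL) ≥ 8 μg/mL — resistant
Cefazolin (2 μg/mL) in 1–2 μg/mL ⇒ Intermediate
Daptomycin: 30 mm is ≥ 29 mm — S
Tetracycline (0.06 μg/mL) ≤ 0.25 μg/mL → susceptible
Meropenem 0.5 μg/mL: ≤ 1 μg/mL — susceptible
Susceptible: 5/7

5 of 7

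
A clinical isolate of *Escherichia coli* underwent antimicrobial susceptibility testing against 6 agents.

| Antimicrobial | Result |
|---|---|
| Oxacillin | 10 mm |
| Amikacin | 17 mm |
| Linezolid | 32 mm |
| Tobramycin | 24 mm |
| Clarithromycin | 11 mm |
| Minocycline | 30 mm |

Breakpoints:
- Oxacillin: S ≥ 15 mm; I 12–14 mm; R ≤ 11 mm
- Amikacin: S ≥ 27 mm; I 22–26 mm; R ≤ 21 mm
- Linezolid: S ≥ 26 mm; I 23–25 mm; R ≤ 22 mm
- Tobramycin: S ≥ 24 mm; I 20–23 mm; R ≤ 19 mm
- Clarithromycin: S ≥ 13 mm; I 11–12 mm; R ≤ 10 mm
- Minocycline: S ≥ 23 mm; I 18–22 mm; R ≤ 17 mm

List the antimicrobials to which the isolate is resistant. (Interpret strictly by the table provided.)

Oxacillin 10 mm: ≤ 11 mm — Resistant
Amikacin (17 mm) ≤ 21 mm ⇒ resistant
Linezolid (32 mm) ≥ 26 mm → S
Tobramycin: 24 mm is ≥ 24 mm — Susceptible
Clarithromycin 11 mm: in 11–12 mm — Intermediate
Minocycline (30 mm) ≥ 23 mm — S

oxacillin, amikacin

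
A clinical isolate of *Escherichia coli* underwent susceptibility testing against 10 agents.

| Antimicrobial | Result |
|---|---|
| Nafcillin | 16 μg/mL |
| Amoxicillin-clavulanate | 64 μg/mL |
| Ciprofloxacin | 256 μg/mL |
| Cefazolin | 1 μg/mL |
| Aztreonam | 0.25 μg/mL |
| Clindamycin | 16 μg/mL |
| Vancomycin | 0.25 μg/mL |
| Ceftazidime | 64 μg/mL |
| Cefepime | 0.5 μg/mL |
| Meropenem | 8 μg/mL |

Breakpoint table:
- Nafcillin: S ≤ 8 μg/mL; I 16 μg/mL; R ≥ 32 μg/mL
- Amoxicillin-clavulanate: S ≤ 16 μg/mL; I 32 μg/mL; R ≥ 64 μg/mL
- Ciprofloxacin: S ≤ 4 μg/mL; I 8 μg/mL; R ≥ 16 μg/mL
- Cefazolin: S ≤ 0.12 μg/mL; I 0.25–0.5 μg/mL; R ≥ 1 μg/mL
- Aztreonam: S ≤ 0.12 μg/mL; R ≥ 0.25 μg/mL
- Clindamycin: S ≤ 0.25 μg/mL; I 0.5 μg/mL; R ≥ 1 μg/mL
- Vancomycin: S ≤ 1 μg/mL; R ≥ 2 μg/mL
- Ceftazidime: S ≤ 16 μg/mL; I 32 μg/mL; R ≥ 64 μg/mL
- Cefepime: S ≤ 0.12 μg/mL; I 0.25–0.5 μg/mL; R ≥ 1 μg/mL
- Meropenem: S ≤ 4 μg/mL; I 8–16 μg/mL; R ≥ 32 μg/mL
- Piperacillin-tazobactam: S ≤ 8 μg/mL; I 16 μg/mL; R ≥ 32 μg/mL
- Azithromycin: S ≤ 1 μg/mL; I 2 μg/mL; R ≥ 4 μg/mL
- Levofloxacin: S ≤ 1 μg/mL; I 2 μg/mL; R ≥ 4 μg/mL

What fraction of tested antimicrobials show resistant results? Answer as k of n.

6 of 10

Nafcillin 16 μg/mL: = 16 μg/mL — intermediate
Amoxicillin-clavulanate (64 μg/mL) ≥ 64 μg/mL — Resistant
Ciprofloxacin 256 μg/mL: ≥ 16 μg/mL ⇒ resistant
Cefazolin 1 μg/mL: ≥ 1 μg/mL → R
Aztreonam 0.25 μg/mL: ≥ 0.25 μg/mL → resistant
Clindamycin: 16 μg/mL is ≥ 1 μg/mL → Resistant
Vancomycin: 0.25 μg/mL is ≤ 1 μg/mL → susceptible
Ceftazidime (64 μg/mL) ≥ 64 μg/mL — Resistant
Cefepime: 0.5 μg/mL is in 0.25–0.5 μg/mL — intermediate
Meropenem: 8 μg/mL is in 8–16 μg/mL ⇒ I
Resistant: 6/10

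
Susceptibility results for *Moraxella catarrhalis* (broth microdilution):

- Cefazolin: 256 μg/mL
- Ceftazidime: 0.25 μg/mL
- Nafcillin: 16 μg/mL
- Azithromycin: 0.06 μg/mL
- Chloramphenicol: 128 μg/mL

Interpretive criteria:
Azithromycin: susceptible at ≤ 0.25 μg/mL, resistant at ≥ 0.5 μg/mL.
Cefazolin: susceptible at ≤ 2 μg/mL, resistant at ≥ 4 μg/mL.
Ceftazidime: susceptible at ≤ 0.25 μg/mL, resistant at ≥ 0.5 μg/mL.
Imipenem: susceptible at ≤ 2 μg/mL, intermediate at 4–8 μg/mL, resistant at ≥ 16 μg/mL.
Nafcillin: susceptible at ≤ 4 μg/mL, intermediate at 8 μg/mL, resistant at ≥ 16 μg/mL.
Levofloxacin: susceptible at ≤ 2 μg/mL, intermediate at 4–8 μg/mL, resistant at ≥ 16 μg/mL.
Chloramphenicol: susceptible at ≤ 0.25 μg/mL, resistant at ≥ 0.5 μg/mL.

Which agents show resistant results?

cefazolin, nafcillin, chloramphenicol

Cefazolin: 256 μg/mL is ≥ 4 μg/mL → R
Ceftazidime (0.25 μg/mL) ≤ 0.25 μg/mL ⇒ S
Nafcillin (16 μg/mL) ≥ 16 μg/mL → resistant
Azithromycin (0.06 μg/mL) ≤ 0.25 μg/mL — susceptible
Chloramphenicol (128 μg/mL) ≥ 0.5 μg/mL — R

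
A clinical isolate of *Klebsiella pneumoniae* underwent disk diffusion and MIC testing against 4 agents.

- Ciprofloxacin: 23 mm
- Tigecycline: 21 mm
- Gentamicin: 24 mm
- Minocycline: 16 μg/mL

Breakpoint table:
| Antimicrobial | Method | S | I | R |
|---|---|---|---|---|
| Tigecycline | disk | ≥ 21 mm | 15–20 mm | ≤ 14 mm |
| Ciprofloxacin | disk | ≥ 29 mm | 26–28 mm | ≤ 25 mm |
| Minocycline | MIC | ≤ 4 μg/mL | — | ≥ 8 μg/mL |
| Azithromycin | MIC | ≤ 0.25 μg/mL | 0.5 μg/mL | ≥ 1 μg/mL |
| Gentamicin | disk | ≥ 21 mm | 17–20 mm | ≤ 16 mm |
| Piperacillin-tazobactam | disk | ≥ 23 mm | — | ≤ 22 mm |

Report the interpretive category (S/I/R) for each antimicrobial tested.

R, S, S, R

Ciprofloxacin (23 mm) ≤ 25 mm ⇒ R
Tigecycline (21 mm) ≥ 21 mm → S
Gentamicin 24 mm: ≥ 21 mm → Susceptible
Minocycline 16 μg/mL: ≥ 8 μg/mL → R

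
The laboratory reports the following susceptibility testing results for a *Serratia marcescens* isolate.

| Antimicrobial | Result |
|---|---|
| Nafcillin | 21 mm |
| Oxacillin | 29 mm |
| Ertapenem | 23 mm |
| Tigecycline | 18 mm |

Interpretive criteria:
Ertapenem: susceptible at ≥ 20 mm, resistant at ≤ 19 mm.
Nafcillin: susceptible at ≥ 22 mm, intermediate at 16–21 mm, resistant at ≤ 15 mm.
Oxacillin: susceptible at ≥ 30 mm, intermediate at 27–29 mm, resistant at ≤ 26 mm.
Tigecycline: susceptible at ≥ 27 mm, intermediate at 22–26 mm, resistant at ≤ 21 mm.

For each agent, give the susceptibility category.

Nafcillin 21 mm: in 16–21 mm ⇒ intermediate
Oxacillin (29 mm) in 27–29 mm → I
Ertapenem (23 mm) ≥ 20 mm — Susceptible
Tigecycline (18 mm) ≤ 21 mm ⇒ R

I, I, S, R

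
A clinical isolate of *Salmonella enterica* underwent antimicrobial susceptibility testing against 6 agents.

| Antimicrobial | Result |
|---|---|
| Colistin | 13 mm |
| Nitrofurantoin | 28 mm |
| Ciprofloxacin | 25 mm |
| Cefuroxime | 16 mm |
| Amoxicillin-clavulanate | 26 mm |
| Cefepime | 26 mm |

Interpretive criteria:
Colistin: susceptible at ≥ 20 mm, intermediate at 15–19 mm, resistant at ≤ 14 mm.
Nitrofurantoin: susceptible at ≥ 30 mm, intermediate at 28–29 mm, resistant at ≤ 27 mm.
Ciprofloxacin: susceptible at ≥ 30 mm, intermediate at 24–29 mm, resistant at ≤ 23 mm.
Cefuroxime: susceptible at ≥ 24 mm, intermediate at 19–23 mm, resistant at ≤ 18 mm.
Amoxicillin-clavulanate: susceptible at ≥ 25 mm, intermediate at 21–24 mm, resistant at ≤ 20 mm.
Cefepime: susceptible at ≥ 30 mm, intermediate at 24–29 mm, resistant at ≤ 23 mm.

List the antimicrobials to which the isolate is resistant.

colistin, cefuroxime

Colistin (13 mm) ≤ 14 mm → resistant
Nitrofurantoin (28 mm) in 28–29 mm — Intermediate
Ciprofloxacin: 25 mm is in 24–29 mm ⇒ intermediate
Cefuroxime: 16 mm is ≤ 18 mm ⇒ resistant
Amoxicillin-clavulanate 26 mm: ≥ 25 mm ⇒ S
Cefepime: 26 mm is in 24–29 mm ⇒ I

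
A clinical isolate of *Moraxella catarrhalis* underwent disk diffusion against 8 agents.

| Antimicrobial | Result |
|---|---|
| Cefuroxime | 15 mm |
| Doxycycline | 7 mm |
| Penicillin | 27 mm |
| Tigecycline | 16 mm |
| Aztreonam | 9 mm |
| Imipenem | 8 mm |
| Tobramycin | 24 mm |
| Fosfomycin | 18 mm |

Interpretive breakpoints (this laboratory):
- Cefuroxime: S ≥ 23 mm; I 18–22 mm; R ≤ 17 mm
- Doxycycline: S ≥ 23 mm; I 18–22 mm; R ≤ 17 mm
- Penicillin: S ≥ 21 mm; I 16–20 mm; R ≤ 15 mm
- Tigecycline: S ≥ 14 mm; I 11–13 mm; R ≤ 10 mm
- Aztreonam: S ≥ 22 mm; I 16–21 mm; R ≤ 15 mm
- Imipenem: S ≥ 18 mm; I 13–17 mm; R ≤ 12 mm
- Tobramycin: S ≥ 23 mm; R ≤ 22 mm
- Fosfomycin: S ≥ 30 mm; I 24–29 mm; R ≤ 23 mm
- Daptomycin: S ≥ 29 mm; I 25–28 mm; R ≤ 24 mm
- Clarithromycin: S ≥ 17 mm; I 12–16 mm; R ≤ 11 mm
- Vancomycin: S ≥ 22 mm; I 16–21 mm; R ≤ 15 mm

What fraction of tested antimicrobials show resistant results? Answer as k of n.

Cefuroxime: 15 mm is ≤ 17 mm — R
Doxycycline 7 mm: ≤ 17 mm ⇒ resistant
Penicillin (27 mm) ≥ 21 mm → susceptible
Tigecycline (16 mm) ≥ 14 mm → Susceptible
Aztreonam (9 mm) ≤ 15 mm — R
Imipenem 8 mm: ≤ 12 mm → Resistant
Tobramycin: 24 mm is ≥ 23 mm — susceptible
Fosfomycin: 18 mm is ≤ 23 mm — R
Resistant: 5/8

5 of 8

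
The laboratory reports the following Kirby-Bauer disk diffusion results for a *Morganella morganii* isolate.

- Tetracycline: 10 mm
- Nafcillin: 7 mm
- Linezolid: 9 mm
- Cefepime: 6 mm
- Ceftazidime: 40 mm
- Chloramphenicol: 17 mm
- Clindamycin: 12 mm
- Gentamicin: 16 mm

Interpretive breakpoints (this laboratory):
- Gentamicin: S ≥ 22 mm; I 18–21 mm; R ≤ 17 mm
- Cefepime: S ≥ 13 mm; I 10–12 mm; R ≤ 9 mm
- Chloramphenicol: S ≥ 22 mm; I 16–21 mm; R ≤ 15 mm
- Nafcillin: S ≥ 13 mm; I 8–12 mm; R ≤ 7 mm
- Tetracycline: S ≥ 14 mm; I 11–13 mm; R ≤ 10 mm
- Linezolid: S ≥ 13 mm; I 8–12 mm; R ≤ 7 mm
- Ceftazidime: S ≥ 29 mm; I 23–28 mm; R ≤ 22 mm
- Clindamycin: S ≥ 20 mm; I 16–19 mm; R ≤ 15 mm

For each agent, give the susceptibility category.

R, R, I, R, S, I, R, R

Tetracycline: 10 mm is ≤ 10 mm → resistant
Nafcillin: 7 mm is ≤ 7 mm — R
Linezolid 9 mm: in 8–12 mm ⇒ I
Cefepime: 6 mm is ≤ 9 mm — resistant
Ceftazidime (40 mm) ≥ 29 mm ⇒ S
Chloramphenicol (17 mm) in 16–21 mm → I
Clindamycin: 12 mm is ≤ 15 mm → resistant
Gentamicin: 16 mm is ≤ 17 mm ⇒ resistant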